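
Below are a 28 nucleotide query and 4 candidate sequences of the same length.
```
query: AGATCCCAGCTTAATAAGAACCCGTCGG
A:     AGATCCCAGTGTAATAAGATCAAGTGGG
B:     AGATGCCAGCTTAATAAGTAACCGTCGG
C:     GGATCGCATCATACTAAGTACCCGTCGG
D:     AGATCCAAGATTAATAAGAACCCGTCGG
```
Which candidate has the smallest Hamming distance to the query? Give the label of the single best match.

Hamming distances to query — A: 6; B: 3; C: 6; D: 2.
Smallest is D with 2 mismatches.

D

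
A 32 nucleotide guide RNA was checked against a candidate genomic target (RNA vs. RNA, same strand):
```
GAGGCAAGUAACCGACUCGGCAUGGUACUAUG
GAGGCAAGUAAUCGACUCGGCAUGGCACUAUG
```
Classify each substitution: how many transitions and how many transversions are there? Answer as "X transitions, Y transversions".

Mismatches (1-based):
position 12: C→U (pyrimidine→pyrimidine, transition)
position 26: U→C (pyrimidine→pyrimidine, transition)

2 transitions, 0 transversions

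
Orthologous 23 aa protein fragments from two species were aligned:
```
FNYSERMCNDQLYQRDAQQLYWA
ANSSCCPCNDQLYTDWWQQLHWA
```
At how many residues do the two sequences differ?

10

The sequences differ at residues 1, 3, 5, 6, 7, 14, 15, 16, 17, 21 (1-based) — 10 in total.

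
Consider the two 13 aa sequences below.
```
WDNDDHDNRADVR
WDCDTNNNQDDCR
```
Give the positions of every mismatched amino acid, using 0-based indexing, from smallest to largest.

Differences at position 2 (N→C), position 4 (D→T), position 5 (H→N), position 6 (D→N), position 8 (R→Q), position 9 (A→D), position 11 (V→C).

2, 4, 5, 6, 8, 9, 11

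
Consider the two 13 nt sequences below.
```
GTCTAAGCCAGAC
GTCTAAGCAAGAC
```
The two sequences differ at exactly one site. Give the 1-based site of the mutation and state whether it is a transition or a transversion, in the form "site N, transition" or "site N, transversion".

site 9, transversion

Site 9 changes C→A. C is a pyrimidine and A is a purine, so this is a transversion.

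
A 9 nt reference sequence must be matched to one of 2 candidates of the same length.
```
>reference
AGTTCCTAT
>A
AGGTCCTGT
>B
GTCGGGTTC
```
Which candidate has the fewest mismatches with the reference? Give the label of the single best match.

A

A differs at 2 sites; B differs at 8 sites. The closest is A.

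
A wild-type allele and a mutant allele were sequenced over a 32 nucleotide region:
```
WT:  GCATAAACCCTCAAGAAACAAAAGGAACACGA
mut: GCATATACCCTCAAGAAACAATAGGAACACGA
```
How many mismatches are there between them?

2

The sequences differ at bases 6, 22 (1-based) — 2 in total.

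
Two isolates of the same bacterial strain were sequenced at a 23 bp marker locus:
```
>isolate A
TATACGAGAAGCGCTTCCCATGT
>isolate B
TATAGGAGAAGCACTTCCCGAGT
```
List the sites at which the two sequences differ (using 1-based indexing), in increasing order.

Scanning 1-based: 5: C/G; 13: G/A; 20: A/G; 21: T/A.

5, 13, 20, 21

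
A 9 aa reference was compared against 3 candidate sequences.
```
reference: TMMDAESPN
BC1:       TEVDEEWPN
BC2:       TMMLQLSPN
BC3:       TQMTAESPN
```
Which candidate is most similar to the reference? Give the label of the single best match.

BC3

BC1 differs at 4 positions; BC2 differs at 3 positions; BC3 differs at 2 positions. The closest is BC3.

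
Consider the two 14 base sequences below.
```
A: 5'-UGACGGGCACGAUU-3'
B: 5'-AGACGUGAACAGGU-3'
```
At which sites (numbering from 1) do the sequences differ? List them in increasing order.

1, 6, 8, 11, 12, 13

Differences at site 1 (U→A), site 6 (G→U), site 8 (C→A), site 11 (G→A), site 12 (A→G), site 13 (U→G).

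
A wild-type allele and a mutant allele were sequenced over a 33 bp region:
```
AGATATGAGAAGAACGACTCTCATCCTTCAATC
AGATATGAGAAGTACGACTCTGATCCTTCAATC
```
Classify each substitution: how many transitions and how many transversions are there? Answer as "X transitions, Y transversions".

0 transitions, 2 transversions

Transitions (purine↔purine or pyrimidine↔pyrimidine): none.
Transversions (purine↔pyrimidine): 13 A→T, 22 C→G.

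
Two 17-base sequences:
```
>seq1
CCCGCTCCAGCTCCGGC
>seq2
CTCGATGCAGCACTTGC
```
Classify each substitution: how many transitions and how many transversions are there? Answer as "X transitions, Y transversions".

Transitions (purine↔purine or pyrimidine↔pyrimidine): 2 C→T, 14 C→T.
Transversions (purine↔pyrimidine): 5 C→A, 7 C→G, 12 T→A, 15 G→T.

2 transitions, 4 transversions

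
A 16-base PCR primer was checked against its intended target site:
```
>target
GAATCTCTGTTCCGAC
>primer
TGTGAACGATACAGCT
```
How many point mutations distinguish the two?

12

Comparing position by position, 12 bases differ: 1 (G/T), 2 (A/G), 3 (A/T), 4 (T/G), 5 (C/A), 6 (T/A), 8 (T/G), 9 (G/A), 11 (T/A), 13 (C/A), 15 (A/C), 16 (C/T).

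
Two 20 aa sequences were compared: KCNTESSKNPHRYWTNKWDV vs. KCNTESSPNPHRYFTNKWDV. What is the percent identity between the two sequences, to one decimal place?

90.0%

Mismatches at positions 8, 14 (1-based): 2 of 20.
Identical positions: 18/20 = 90% → 90.0%.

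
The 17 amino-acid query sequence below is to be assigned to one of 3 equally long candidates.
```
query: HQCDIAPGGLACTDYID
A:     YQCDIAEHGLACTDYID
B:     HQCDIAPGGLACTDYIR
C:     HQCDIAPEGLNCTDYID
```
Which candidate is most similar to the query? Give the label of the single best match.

A differs at 3 positions; B differs at 1 position; C differs at 2 positions. The closest is B.

B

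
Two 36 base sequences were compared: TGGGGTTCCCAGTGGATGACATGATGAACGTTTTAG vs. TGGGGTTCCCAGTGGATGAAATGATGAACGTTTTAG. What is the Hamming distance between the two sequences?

1

Mismatches (1-based): base 20: C→A.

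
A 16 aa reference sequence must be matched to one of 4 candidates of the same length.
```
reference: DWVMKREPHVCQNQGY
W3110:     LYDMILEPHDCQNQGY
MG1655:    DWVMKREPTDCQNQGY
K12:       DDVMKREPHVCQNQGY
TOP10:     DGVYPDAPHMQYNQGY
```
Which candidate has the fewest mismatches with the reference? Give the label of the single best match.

K12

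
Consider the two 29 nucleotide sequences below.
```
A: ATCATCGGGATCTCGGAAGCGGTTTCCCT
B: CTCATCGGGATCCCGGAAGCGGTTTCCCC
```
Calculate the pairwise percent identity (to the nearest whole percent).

Mismatches at positions 1, 13, 29 (1-based): 3 of 29.
Identical positions: 26/29 = 89.66% → 90%.

90%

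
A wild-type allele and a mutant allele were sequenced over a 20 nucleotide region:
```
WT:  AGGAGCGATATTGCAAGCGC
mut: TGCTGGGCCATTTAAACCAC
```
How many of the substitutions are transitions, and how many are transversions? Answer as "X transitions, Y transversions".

2 transitions, 8 transversions

Transitions (purine↔purine or pyrimidine↔pyrimidine): 9 T→C, 19 G→A.
Transversions (purine↔pyrimidine): 1 A→T, 3 G→C, 4 A→T, 6 C→G, 8 A→C, 13 G→T, 14 C→A, 17 G→C.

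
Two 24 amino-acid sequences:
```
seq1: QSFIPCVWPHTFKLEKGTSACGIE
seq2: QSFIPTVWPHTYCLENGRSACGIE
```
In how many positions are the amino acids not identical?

The sequences differ at positions 6, 12, 13, 16, 18 (1-based) — 5 in total.

5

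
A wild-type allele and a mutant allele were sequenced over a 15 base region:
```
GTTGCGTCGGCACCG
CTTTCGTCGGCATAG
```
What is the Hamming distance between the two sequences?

4

Comparing position by position, 4 positions differ: 1 (G/C), 4 (G/T), 13 (C/T), 14 (C/A).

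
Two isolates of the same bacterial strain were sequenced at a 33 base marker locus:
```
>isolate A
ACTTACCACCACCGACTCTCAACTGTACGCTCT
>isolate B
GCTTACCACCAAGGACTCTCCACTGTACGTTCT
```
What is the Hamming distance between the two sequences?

5

Mismatches (1-based): position 1: A→G; position 12: C→A; position 13: C→G; position 21: A→C; position 30: C→T.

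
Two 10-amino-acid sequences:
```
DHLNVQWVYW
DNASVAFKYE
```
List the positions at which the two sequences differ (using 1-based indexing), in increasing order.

2, 3, 4, 6, 7, 8, 10

Differences at position 2 (H→N), position 3 (L→A), position 4 (N→S), position 6 (Q→A), position 7 (W→F), position 8 (V→K), position 10 (W→E).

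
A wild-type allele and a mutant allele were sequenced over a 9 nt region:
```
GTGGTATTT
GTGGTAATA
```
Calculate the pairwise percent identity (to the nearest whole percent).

Mismatches at positions 7, 9 (1-based): 2 of 9.
Identical positions: 7/9 = 77.78% → 78%.

78%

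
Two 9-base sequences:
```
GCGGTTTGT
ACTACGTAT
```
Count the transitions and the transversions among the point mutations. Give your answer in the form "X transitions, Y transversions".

4 transitions, 2 transversions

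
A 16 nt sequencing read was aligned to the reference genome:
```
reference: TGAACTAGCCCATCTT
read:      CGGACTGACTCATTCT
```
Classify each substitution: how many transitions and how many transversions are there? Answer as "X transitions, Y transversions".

Mismatches (1-based):
position 1: T→C (pyrimidine→pyrimidine, transition)
position 3: A→G (purine→purine, transition)
position 7: A→G (purine→purine, transition)
position 8: G→A (purine→purine, transition)
position 10: C→T (pyrimidine→pyrimidine, transition)
position 14: C→T (pyrimidine→pyrimidine, transition)
position 15: T→C (pyrimidine→pyrimidine, transition)

7 transitions, 0 transversions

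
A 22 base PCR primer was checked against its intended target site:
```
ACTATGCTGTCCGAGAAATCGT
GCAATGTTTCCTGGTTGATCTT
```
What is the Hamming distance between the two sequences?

11

Comparing position by position, 11 sites differ: 1 (A/G), 3 (T/A), 7 (C/T), 9 (G/T), 10 (T/C), 12 (C/T), 14 (A/G), 15 (G/T), 16 (A/T), 17 (A/G), 21 (G/T).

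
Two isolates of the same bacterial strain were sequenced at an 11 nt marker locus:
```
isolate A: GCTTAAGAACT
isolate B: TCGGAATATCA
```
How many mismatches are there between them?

Mismatches (1-based): base 1: G→T; base 3: T→G; base 4: T→G; base 7: G→T; base 9: A→T; base 11: T→A.

6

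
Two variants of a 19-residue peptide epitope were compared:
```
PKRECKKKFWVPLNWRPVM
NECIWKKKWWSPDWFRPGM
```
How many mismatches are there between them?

11

Comparing position by position, 11 residues differ: 1 (P/N), 2 (K/E), 3 (R/C), 4 (E/I), 5 (C/W), 9 (F/W), 11 (V/S), 13 (L/D), 14 (N/W), 15 (W/F), 18 (V/G).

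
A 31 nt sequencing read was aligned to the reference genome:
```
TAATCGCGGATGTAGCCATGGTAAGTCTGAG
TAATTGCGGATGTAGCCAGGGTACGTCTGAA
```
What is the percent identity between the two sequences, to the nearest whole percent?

87%

4 positions differ (5, 19, 24, 31), so 27 of 31 match: 27/31 = 87.1%.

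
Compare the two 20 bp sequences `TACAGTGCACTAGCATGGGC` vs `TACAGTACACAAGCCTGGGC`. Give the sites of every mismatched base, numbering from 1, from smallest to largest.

7, 11, 15

Scanning 1-based: 7: G/A; 11: T/A; 15: A/C.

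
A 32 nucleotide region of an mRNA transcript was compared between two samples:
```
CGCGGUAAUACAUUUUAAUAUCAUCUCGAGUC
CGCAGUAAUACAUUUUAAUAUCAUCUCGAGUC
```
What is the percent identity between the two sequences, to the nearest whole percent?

97%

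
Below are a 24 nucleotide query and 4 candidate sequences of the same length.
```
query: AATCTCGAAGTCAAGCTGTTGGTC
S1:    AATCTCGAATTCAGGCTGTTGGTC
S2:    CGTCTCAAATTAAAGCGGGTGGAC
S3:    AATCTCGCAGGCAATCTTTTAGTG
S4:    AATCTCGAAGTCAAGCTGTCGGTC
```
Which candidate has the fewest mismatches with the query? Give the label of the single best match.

S1 differs at 2 bases; S2 differs at 8 bases; S3 differs at 6 bases; S4 differs at 1 base. The closest is S4.

S4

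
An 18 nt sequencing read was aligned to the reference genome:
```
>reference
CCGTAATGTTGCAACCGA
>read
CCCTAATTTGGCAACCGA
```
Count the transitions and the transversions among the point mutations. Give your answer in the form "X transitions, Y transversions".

0 transitions, 3 transversions

Mismatches (1-based):
base 3: G→C (purine→pyrimidine, transversion)
base 8: G→T (purine→pyrimidine, transversion)
base 10: T→G (pyrimidine→purine, transversion)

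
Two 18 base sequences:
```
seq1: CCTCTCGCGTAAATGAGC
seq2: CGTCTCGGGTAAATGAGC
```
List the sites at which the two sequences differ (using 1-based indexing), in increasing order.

Differences at site 2 (C→G), site 8 (C→G).

2, 8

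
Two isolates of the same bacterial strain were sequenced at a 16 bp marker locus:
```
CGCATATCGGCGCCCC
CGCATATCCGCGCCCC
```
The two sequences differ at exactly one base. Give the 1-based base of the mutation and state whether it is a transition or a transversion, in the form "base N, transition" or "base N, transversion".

base 9, transversion

The sequences differ only at base 9: G→C (purine→pyrimidine), a transversion.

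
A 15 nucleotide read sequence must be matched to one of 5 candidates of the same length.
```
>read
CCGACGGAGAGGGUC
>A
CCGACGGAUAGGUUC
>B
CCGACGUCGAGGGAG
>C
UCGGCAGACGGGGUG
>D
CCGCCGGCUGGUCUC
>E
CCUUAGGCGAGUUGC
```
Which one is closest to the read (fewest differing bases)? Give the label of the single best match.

A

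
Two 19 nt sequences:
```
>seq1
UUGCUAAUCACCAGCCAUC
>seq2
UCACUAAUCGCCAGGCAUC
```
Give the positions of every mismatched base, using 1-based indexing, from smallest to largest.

Scanning 1-based: 2: U/C; 3: G/A; 10: A/G; 15: C/G.

2, 3, 10, 15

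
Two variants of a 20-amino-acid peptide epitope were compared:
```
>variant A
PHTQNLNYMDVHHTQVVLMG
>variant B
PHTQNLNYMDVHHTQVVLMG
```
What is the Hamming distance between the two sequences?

0

The two sequences are identical at every position.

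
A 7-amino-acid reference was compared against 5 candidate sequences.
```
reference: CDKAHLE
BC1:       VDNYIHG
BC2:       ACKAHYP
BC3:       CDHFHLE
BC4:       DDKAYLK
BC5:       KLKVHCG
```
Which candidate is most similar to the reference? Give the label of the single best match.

Hamming distances to reference — BC1: 6; BC2: 4; BC3: 2; BC4: 3; BC5: 5.
Smallest is BC3 with 2 mismatches.

BC3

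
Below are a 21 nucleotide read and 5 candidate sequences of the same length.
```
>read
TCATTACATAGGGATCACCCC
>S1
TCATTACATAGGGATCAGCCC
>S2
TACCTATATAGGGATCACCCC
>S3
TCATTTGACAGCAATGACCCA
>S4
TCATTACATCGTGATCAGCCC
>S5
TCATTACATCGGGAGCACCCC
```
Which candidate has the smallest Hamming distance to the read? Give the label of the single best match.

S1

S1 differs at 1 position; S2 differs at 4 positions; S3 differs at 7 positions; S4 differs at 3 positions; S5 differs at 2 positions. The closest is S1.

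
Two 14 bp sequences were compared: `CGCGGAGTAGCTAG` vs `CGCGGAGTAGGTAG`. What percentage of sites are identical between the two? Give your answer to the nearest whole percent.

1 position differs (11), so 13 of 14 match: 13/14 = 92.86%.

93%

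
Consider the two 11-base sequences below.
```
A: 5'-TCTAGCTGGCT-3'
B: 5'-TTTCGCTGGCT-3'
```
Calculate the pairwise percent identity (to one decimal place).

81.8%

Mismatches at positions 2, 4 (1-based): 2 of 11.
Identical positions: 9/11 = 81.82% → 81.8%.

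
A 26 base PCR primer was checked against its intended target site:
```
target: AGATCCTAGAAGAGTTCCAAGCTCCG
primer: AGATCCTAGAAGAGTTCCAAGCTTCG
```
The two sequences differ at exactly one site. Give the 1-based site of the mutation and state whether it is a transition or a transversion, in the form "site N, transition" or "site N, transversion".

Site 24 changes C→T. C is a pyrimidine and T is a pyrimidine, so this is a transition.

site 24, transition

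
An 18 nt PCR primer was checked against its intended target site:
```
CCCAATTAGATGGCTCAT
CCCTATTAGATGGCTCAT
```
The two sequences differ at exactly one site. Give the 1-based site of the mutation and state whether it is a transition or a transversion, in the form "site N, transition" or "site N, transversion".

site 4, transversion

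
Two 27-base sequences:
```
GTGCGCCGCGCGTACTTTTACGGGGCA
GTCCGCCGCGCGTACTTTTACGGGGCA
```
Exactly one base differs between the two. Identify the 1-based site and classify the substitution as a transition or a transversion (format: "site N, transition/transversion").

Site 3 changes G→C. G is a purine and C is a pyrimidine, so this is a transversion.

site 3, transversion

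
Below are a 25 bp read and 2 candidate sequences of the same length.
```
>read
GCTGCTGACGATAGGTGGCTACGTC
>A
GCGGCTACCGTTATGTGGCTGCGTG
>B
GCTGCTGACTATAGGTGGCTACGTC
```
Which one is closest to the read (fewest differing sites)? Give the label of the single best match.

B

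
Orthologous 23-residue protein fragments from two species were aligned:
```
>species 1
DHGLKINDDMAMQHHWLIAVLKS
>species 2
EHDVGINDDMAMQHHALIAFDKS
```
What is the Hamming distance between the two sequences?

7

Mismatches (1-based): residue 1: D→E; residue 3: G→D; residue 4: L→V; residue 5: K→G; residue 16: W→A; residue 20: V→F; residue 21: L→D.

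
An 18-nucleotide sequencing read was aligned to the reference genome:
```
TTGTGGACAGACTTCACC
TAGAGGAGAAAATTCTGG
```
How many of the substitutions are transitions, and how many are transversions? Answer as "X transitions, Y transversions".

1 transition, 7 transversions

Transitions (purine↔purine or pyrimidine↔pyrimidine): 10 G→A.
Transversions (purine↔pyrimidine): 2 T→A, 4 T→A, 8 C→G, 12 C→A, 16 A→T, 17 C→G, 18 C→G.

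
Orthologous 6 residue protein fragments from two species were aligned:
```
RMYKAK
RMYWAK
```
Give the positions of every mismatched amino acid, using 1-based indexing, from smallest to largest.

Differences at position 4 (K→W).

4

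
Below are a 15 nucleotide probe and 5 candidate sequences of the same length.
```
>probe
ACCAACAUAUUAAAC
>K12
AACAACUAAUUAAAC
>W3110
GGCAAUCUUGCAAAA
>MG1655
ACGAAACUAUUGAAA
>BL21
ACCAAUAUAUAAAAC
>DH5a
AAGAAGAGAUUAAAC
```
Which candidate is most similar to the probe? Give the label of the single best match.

Hamming distances to probe — K12: 3; W3110: 8; MG1655: 5; BL21: 2; DH5a: 4.
Smallest is BL21 with 2 mismatches.

BL21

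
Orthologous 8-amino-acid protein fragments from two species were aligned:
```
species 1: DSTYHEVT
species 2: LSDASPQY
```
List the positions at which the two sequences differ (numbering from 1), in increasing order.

1, 3, 4, 5, 6, 7, 8

Differences at position 1 (D→L), position 3 (T→D), position 4 (Y→A), position 5 (H→S), position 6 (E→P), position 7 (V→Q), position 8 (T→Y).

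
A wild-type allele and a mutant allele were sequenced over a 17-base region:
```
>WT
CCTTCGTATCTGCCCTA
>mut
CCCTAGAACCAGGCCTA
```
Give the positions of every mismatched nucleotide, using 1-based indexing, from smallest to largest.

3, 5, 7, 9, 11, 13

Scanning 1-based: 3: T/C; 5: C/A; 7: T/A; 9: T/C; 11: T/A; 13: C/G.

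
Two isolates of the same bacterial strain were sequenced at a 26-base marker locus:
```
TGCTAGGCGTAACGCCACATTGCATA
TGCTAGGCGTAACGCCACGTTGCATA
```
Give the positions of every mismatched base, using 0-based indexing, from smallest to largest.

18

Scanning 0-based: 18: A/G.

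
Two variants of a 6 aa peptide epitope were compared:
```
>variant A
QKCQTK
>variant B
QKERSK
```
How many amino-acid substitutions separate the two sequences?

Comparing position by position, 3 positions differ: 3 (C/E), 4 (Q/R), 5 (T/S).

3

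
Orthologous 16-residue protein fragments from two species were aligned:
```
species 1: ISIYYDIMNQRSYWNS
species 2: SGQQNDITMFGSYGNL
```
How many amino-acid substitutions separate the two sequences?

Comparing position by position, 11 positions differ: 1 (I/S), 2 (S/G), 3 (I/Q), 4 (Y/Q), 5 (Y/N), 8 (M/T), 9 (N/M), 10 (Q/F), 11 (R/G), 14 (W/G), 16 (S/L).

11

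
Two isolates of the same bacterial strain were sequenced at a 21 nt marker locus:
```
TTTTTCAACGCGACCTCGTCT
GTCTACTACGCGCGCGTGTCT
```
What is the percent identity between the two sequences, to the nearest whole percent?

8 positions differ (1, 3, 5, 7, 13, 14, 16, 17), so 13 of 21 match: 13/21 = 61.9%.

62%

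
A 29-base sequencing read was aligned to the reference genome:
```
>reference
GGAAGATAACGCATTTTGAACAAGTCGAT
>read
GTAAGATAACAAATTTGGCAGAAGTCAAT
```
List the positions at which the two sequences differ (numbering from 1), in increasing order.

Scanning 1-based: 2: G/T; 11: G/A; 12: C/A; 17: T/G; 19: A/C; 21: C/G; 27: G/A.

2, 11, 12, 17, 19, 21, 27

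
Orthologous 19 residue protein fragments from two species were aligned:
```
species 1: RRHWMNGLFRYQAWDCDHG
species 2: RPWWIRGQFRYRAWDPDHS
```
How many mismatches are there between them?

8

Comparing position by position, 8 positions differ: 2 (R/P), 3 (H/W), 5 (M/I), 6 (N/R), 8 (L/Q), 12 (Q/R), 16 (C/P), 19 (G/S).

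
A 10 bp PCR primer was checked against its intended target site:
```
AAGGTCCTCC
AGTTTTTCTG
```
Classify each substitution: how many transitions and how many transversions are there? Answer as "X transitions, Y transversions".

5 transitions, 3 transversions

Mismatches (1-based):
site 2: A→G (purine→purine, transition)
site 3: G→T (purine→pyrimidine, transversion)
site 4: G→T (purine→pyrimidine, transversion)
site 6: C→T (pyrimidine→pyrimidine, transition)
site 7: C→T (pyrimidine→pyrimidine, transition)
site 8: T→C (pyrimidine→pyrimidine, transition)
site 9: C→T (pyrimidine→pyrimidine, transition)
site 10: C→G (pyrimidine→purine, transversion)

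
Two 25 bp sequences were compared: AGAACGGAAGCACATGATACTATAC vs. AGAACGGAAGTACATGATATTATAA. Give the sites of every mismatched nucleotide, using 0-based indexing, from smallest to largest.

Scanning 0-based: 10: C/T; 19: C/T; 24: C/A.

10, 19, 24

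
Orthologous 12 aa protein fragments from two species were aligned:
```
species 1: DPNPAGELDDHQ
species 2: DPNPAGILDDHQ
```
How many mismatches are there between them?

Comparing position by position, 1 residue differs: 7 (E/I).

1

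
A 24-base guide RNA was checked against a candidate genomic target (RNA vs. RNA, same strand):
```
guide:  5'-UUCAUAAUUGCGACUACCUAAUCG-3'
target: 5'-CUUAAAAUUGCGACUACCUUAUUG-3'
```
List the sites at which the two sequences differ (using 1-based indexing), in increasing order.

Differences at site 1 (U→C), site 3 (C→U), site 5 (U→A), site 20 (A→U), site 23 (C→U).

1, 3, 5, 20, 23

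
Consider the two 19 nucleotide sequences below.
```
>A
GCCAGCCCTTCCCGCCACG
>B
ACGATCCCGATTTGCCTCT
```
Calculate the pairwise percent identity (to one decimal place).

47.4%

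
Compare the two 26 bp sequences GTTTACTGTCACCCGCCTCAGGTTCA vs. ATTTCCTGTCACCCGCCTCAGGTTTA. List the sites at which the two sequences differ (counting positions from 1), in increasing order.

Scanning 1-based: 1: G/A; 5: A/C; 25: C/T.

1, 5, 25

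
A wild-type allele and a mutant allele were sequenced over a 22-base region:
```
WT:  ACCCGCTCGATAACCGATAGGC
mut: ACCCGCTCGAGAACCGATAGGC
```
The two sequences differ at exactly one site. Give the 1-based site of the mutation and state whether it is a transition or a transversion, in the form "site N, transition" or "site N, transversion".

The sequences differ only at site 11: T→G (pyrimidine→purine), a transversion.

site 11, transversion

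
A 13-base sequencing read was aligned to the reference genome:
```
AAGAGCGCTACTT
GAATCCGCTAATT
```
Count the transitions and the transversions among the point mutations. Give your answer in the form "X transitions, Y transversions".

Transitions (purine↔purine or pyrimidine↔pyrimidine): 1 A→G, 3 G→A.
Transversions (purine↔pyrimidine): 4 A→T, 5 G→C, 11 C→A.

2 transitions, 3 transversions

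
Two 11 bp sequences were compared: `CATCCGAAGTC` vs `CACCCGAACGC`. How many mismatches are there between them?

Mismatches (1-based): base 3: T→C; base 9: G→C; base 10: T→G.

3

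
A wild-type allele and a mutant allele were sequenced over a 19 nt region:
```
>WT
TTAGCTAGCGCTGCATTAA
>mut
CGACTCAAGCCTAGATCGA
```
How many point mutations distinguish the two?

12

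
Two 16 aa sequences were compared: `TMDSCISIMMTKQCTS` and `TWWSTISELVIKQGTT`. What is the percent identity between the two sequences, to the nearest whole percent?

Mismatches at positions 2, 3, 5, 8, 9, 10, 11, 14, 16 (1-based): 9 of 16.
Identical positions: 7/16 = 43.75% → 44%.

44%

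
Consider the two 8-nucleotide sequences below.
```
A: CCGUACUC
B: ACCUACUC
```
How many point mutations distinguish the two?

The sequences differ at bases 1, 3 (1-based) — 2 in total.

2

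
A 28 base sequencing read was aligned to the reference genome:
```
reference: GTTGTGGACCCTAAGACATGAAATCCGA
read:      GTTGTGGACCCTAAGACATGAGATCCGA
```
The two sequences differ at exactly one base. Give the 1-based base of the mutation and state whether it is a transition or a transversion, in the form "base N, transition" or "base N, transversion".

base 22, transition

Base 22 changes A→G. A is a purine and G is a purine, so this is a transition.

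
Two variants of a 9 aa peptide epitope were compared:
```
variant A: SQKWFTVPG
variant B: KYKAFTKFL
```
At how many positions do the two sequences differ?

6

The sequences differ at positions 1, 2, 4, 7, 8, 9 (1-based) — 6 in total.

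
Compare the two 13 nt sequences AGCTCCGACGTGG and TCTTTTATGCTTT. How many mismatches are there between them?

The sequences differ at positions 1, 2, 3, 5, 6, 7, 8, 9, 10, 12, 13 (1-based) — 11 in total.

11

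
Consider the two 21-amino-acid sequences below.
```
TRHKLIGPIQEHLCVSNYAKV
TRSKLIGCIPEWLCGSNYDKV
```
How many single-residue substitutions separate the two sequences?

Mismatches (1-based): residue 3: H→S; residue 8: P→C; residue 10: Q→P; residue 12: H→W; residue 15: V→G; residue 19: A→D.

6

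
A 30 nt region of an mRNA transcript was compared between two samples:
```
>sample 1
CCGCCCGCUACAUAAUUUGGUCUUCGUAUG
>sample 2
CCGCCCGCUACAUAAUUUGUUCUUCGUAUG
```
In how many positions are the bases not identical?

1

Comparing position by position, 1 position differs: 20 (G/U).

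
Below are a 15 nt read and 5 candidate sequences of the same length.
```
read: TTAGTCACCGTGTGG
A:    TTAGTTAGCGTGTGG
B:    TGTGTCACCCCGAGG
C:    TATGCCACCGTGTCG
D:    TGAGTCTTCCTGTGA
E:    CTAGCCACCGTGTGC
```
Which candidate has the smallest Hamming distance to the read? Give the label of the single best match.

A

A differs at 2 bases; B differs at 5 bases; C differs at 4 bases; D differs at 5 bases; E differs at 3 bases. The closest is A.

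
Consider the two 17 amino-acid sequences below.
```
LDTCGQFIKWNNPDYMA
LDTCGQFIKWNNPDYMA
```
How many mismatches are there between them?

No positions differ; the sequences are identical.

0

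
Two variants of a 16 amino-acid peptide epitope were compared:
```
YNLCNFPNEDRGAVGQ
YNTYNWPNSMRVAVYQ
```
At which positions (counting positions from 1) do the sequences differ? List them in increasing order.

3, 4, 6, 9, 10, 12, 15

Differences at position 3 (L→T), position 4 (C→Y), position 6 (F→W), position 9 (E→S), position 10 (D→M), position 12 (G→V), position 15 (G→Y).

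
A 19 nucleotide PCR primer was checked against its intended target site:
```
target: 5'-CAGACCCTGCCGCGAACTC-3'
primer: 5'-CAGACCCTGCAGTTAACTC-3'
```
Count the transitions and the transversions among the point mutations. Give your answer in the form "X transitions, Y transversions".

Mismatches (1-based):
site 11: C→A (pyrimidine→purine, transversion)
site 13: C→T (pyrimidine→pyrimidine, transition)
site 14: G→T (purine→pyrimidine, transversion)

1 transition, 2 transversions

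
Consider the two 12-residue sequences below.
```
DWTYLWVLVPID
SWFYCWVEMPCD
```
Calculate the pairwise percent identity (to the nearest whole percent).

Mismatches at positions 1, 3, 5, 8, 9, 11 (1-based): 6 of 12.
Identical positions: 6/12 = 50% → 50%.

50%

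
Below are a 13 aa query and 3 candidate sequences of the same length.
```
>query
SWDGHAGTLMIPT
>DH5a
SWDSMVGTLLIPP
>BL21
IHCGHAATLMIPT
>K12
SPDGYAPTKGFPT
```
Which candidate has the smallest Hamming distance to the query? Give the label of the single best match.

DH5a differs at 5 residues; BL21 differs at 4 residues; K12 differs at 6 residues. The closest is BL21.

BL21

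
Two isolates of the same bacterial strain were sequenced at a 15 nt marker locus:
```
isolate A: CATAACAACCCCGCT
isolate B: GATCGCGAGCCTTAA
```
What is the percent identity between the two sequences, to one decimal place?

40.0%

Mismatches at positions 1, 4, 5, 7, 9, 12, 13, 14, 15 (1-based): 9 of 15.
Identical positions: 6/15 = 40% → 40.0%.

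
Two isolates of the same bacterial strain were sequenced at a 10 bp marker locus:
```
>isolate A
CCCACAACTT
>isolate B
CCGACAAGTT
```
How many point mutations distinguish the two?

The sequences differ at bases 3, 8 (1-based) — 2 in total.

2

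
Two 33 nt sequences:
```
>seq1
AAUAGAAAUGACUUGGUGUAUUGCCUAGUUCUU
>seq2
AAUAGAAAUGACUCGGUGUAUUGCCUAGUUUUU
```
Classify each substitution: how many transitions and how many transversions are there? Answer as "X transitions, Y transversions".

Mismatches (1-based):
position 14: U→C (pyrimidine→pyrimidine, transition)
position 31: C→U (pyrimidine→pyrimidine, transition)

2 transitions, 0 transversions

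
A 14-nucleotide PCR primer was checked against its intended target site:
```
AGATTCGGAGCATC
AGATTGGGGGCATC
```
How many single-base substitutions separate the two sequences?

2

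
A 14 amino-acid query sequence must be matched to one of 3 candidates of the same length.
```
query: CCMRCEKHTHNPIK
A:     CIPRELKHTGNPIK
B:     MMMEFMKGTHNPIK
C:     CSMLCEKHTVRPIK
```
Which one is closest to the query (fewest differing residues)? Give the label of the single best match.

C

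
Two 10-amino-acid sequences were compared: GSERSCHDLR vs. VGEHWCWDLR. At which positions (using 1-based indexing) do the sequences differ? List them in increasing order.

Differences at position 1 (G→V), position 2 (S→G), position 4 (R→H), position 5 (S→W), position 7 (H→W).

1, 2, 4, 5, 7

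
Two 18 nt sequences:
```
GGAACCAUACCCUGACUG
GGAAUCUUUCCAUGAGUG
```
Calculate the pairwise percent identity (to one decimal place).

Mismatches at positions 5, 7, 9, 12, 16 (1-based): 5 of 18.
Identical positions: 13/18 = 72.22% → 72.2%.

72.2%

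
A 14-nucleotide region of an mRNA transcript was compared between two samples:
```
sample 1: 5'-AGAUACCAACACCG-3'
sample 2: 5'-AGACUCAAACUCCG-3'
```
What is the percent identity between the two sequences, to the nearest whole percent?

4 positions differ (4, 5, 7, 11), so 10 of 14 match: 10/14 = 71.43%.

71%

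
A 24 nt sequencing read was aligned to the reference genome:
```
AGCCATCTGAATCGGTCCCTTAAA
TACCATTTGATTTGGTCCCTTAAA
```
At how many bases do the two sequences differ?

5

Mismatches (1-based): base 1: A→T; base 2: G→A; base 7: C→T; base 11: A→T; base 13: C→T.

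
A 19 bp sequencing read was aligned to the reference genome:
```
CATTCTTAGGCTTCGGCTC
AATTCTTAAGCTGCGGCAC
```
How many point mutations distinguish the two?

4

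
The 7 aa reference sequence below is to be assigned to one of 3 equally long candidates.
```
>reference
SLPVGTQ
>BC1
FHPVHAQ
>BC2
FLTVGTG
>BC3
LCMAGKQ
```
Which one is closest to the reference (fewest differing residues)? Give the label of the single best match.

BC2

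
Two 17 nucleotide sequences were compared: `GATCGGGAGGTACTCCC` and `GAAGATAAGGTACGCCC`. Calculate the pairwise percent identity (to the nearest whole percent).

6 positions differ (3, 4, 5, 6, 7, 14), so 11 of 17 match: 11/17 = 64.71%.

65%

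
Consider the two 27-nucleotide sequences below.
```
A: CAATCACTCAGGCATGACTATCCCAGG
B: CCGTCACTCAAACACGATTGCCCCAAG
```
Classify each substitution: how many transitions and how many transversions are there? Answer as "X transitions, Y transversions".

Mismatches (1-based):
base 2: A→C (purine→pyrimidine, transversion)
base 3: A→G (purine→purine, transition)
base 11: G→A (purine→purine, transition)
base 12: G→A (purine→purine, transition)
base 15: T→C (pyrimidine→pyrimidine, transition)
base 18: C→T (pyrimidine→pyrimidine, transition)
base 20: A→G (purine→purine, transition)
base 21: T→C (pyrimidine→pyrimidine, transition)
base 26: G→A (purine→purine, transition)

8 transitions, 1 transversion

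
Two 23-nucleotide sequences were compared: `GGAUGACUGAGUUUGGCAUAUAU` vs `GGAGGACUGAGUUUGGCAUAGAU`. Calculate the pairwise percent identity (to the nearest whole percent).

91%

Mismatches at positions 4, 21 (1-based): 2 of 23.
Identical positions: 21/23 = 91.3% → 91%.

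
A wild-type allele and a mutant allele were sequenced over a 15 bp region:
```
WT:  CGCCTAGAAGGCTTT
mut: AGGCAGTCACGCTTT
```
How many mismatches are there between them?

7

Mismatches (1-based): position 1: C→A; position 3: C→G; position 5: T→A; position 6: A→G; position 7: G→T; position 8: A→C; position 10: G→C.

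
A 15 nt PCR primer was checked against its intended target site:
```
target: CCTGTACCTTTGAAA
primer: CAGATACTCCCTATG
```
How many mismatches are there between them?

Comparing position by position, 10 positions differ: 2 (C/A), 3 (T/G), 4 (G/A), 8 (C/T), 9 (T/C), 10 (T/C), 11 (T/C), 12 (G/T), 14 (A/T), 15 (A/G).

10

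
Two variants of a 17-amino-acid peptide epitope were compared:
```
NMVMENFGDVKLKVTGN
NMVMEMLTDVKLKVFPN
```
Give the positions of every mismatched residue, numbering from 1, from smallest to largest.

Scanning 1-based: 6: N/M; 7: F/L; 8: G/T; 15: T/F; 16: G/P.

6, 7, 8, 15, 16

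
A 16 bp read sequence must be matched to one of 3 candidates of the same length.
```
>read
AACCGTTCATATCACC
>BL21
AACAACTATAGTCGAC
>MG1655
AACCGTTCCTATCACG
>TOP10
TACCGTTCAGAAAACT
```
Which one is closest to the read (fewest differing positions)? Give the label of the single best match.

BL21 differs at 9 positions; MG1655 differs at 2 positions; TOP10 differs at 5 positions. The closest is MG1655.

MG1655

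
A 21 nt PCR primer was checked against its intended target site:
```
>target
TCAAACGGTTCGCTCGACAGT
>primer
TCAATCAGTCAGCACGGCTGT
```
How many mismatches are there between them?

Comparing position by position, 7 sites differ: 5 (A/T), 7 (G/A), 10 (T/C), 11 (C/A), 14 (T/A), 17 (A/G), 19 (A/T).

7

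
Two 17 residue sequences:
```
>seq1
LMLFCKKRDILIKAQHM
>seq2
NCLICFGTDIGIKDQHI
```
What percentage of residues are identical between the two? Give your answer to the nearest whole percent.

47%

Mismatches at positions 1, 2, 4, 6, 7, 8, 11, 14, 17 (1-based): 9 of 17.
Identical positions: 8/17 = 47.06% → 47%.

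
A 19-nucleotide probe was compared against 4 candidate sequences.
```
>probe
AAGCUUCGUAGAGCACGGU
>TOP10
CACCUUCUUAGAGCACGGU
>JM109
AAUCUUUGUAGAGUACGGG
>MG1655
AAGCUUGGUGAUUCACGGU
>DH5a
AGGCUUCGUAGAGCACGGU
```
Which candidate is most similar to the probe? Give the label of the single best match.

Hamming distances to probe — TOP10: 3; JM109: 4; MG1655: 5; DH5a: 1.
Smallest is DH5a with 1 mismatch.

DH5a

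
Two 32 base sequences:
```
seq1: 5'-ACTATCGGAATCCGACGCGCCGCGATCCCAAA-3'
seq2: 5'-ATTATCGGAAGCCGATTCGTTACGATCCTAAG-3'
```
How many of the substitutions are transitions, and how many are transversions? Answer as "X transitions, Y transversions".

Mismatches (1-based):
position 2: C→T (pyrimidine→pyrimidine, transition)
position 11: T→G (pyrimidine→purine, transversion)
position 16: C→T (pyrimidine→pyrimidine, transition)
position 17: G→T (purine→pyrimidine, transversion)
position 20: C→T (pyrimidine→pyrimidine, transition)
position 21: C→T (pyrimidine→pyrimidine, transition)
position 22: G→A (purine→purine, transition)
position 29: C→T (pyrimidine→pyrimidine, transition)
position 32: A→G (purine→purine, transition)

7 transitions, 2 transversions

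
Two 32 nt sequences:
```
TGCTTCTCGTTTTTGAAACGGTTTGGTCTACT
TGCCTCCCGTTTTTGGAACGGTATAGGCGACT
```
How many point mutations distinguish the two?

Mismatches (1-based): base 4: T→C; base 7: T→C; base 16: A→G; base 23: T→A; base 25: G→A; base 27: T→G; base 29: T→G.

7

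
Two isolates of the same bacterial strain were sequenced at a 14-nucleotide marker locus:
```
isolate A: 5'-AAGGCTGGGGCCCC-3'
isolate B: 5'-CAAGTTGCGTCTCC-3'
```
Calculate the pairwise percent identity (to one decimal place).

6 positions differ (1, 3, 5, 8, 10, 12), so 8 of 14 match: 8/14 = 57.14%.

57.1%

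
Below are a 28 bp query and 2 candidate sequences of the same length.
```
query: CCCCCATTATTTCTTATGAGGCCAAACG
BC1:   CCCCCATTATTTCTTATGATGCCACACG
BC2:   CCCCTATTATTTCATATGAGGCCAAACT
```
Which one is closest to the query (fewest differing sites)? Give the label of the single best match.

BC1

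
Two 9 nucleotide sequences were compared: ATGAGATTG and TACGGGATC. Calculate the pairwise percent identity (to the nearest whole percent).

7 positions differ (1, 2, 3, 4, 6, 7, 9), so 2 of 9 match: 2/9 = 22.22%.

22%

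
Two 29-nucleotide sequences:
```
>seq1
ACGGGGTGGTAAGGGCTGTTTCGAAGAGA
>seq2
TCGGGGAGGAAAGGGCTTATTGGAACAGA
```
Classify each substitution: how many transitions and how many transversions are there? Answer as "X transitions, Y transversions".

0 transitions, 7 transversions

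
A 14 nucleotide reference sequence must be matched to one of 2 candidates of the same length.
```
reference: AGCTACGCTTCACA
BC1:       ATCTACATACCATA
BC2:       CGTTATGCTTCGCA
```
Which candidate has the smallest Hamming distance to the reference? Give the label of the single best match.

BC2

Hamming distances to reference — BC1: 6; BC2: 4.
Smallest is BC2 with 4 mismatches.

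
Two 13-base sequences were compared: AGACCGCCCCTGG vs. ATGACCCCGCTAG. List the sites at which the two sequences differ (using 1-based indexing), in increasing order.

Scanning 1-based: 2: G/T; 3: A/G; 4: C/A; 6: G/C; 9: C/G; 12: G/A.

2, 3, 4, 6, 9, 12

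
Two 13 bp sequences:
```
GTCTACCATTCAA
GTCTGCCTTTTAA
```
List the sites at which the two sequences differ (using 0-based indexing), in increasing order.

Differences at site 4 (A→G), site 7 (A→T), site 10 (C→T).

4, 7, 10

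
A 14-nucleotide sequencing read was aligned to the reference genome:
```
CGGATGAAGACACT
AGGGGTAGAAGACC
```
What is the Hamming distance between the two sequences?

8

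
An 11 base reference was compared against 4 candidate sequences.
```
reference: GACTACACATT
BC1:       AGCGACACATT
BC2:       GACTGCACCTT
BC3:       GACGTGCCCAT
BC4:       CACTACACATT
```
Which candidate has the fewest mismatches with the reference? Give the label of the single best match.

Hamming distances to reference — BC1: 3; BC2: 2; BC3: 6; BC4: 1.
Smallest is BC4 with 1 mismatch.

BC4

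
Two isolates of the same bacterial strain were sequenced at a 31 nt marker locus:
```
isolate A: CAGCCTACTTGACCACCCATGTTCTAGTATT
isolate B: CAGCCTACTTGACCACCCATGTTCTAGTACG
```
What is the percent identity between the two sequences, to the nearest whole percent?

94%

Mismatches at positions 30, 31 (1-based): 2 of 31.
Identical positions: 29/31 = 93.55% → 94%.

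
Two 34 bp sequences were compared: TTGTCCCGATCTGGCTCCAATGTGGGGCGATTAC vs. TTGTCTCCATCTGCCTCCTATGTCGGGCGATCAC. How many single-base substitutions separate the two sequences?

Comparing position by position, 6 sites differ: 6 (C/T), 8 (G/C), 14 (G/C), 19 (A/T), 24 (G/C), 32 (T/C).

6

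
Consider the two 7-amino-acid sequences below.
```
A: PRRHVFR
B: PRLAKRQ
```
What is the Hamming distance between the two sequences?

5

Mismatches (1-based): residue 3: R→L; residue 4: H→A; residue 5: V→K; residue 6: F→R; residue 7: R→Q.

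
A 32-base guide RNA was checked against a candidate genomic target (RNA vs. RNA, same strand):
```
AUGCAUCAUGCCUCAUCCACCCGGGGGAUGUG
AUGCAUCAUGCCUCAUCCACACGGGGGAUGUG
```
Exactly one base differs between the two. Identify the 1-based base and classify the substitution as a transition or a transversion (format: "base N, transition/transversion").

The sequences differ only at base 21: C→A (pyrimidine→purine), a transversion.

base 21, transversion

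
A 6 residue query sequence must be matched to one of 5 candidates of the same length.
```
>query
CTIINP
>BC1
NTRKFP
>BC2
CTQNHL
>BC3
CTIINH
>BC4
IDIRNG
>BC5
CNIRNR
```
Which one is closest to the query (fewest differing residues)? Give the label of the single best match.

BC1 differs at 4 residues; BC2 differs at 4 residues; BC3 differs at 1 residue; BC4 differs at 4 residues; BC5 differs at 3 residues. The closest is BC3.

BC3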